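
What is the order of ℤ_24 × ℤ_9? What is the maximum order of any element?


|ℤ_24 × ℤ_9| = 24 × 9 = 216
Max element order = lcm(24,9) = 72
Cyclic? No (gcd=3)

|ℤ_24×ℤ_9| = 216, max element order = 72


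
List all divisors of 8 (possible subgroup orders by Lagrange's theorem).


Lagrange's theorem: |H| divides |G|
|G| = 8
Divisors of 8: 1, 2, 4, 8

Possible subgroup orders: {1, 2, 4, 8}


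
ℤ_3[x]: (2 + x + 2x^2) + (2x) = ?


Add coefficients mod 3:
x^0: 2 + 0 = 2 (mod 3)
x^1: 1 + 2 = 0 (mod 3)
x^2: 2 + 0 = 2 (mod 3)
Result: 2 + 2x^2

f + g = 2 + 2x^2


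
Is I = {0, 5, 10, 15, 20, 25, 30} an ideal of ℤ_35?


Check ideal conditions for I = {0, 5, 10, 15, 20, 25, 30} in ℤ_35:
(1) I is an additive subgroup? Yes
(2) For r ∈ ℤ_35 and a ∈ I: r·a ∈ I? Yes

Yes, I is an ideal of ℤ_35


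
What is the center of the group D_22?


Z(G) = {g ∈ G | gx = xg for all x ∈ G}
For even n, Z(D_n) = {e, r^(n/2)}: the 180° rotation r^11 commutes with every reflection and rotation

Z(D_22) = {e, r^11}


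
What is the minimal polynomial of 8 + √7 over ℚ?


Let α = 8 + √7. Then α - 8 = √7, so (α - 8)² = 7, giving α² - 16α + 57 = 0. Degree 2 and α ∉ ℚ, so this is the minimal polynomial.

Minimal polynomial: x² - 16x + 57


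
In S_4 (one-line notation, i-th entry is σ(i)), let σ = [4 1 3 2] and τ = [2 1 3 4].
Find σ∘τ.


σ∘τ: apply τ first, then σ
1 →τ 2 →σ 1
2 →τ 1 →σ 4
3 →τ 3 →σ 3
4 →τ 4 →σ 2

σ∘τ = [1 4 3 2]


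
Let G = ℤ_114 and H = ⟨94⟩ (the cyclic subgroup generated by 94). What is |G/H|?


|⟨94⟩| = n / gcd(94, 114) = 114 / 2 = 57
H is normal (ℤ_114 is abelian).
|G/H| = |G| / |H| = 114 / 57 = 2

|G/H| = 2


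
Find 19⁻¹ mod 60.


Use the extended Euclidean algorithm to write 1 = 19·s + 60·t; then s mod 60 is the inverse.
Euclidean algorithm:
  19 = 0·60 + 19
  60 = 3·19 + 3
  19 = 6·3 + 1
  3 = 3·1 + 0
gcd(19,60) = 1
Back-substitution gives: 19·(19) + 60·(-6) = 1
So 19⁻¹ ≡ 19 ≡ 19 (mod 60)
Check: 19 × 19 = 361 ≡ 1 (mod 60) ✓

19⁻¹ ≡ 19 (mod 60)


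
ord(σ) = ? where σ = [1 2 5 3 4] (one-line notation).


Cycle decomposition: (3 5 4)
Cycle lengths: 3
Order = lcm(3) = 3

ord(σ) = 3


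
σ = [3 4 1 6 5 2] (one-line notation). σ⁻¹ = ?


To find σ⁻¹, swap domain and range:
σ(1) = 3 → σ⁻¹(3) = 1
σ(2) = 4 → σ⁻¹(4) = 2
σ(3) = 1 → σ⁻¹(1) = 3
σ(4) = 6 → σ⁻¹(6) = 4
σ(5) = 5 → σ⁻¹(5) = 5
σ(6) = 2 → σ⁻¹(2) = 6

σ⁻¹ = [3 6 1 2 5 4]


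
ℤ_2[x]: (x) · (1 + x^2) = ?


Expand and collect like terms; reduce coefficients mod 2:
x^0: 0·1 = 0 ≡ 0 (mod 2)
x^1: 0·0 + 1·1 = 1 ≡ 1 (mod 2)
x^2: 0·1 + 1·0 = 0 ≡ 0 (mod 2)
x^3: 1·1 = 1 ≡ 1 (mod 2)
Result: x + x^3

f · g = x + x^3


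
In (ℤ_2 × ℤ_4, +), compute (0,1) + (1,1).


Operation: componentwise addition mod (2, 4)
(0,1) + (1,1) = ((a₁+b₁) mod 2, (a₂+b₂) mod 4) with a = (0,1), b = (1,1)

(0,1) + (1,1) = (1,2)


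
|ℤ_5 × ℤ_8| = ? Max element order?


|ℤ_5 × ℤ_8| = 5 × 8 = 40
Max element order = lcm(5,8) = 40
Cyclic? Yes (gcd=1)

|ℤ_5×ℤ_8| = 40, max element order = 40


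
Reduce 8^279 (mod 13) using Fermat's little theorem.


Fermat's little theorem: if p is prime and gcd(a,p)=1, then a^(p-1) ≡ 1 (mod p)
p = 13 is prime, gcd(8,13) = 1
Reduce exponent: 279 mod 12 = 3
So 8^279 ≡ 8^3 (mod 13)
8^3 mod 13 = 5

8^279 ≡ 5 (mod 13)


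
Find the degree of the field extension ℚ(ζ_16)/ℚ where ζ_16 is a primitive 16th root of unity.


[ℚ(ζ_n):ℚ] = deg Φ_n(x) = φ(n). Here φ(16) = 8

[ℚ(ζ_16)/ℚ where ζ_16 is a primitive 16th root of unity] = 8


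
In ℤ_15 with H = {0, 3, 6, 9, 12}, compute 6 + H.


6 + H = {6 + h (mod 15) : h ∈ H}
6+0=6, 6+3=9, 6+6=12, 6+9=0, 6+12=3
6 + H = {0, 3, 6, 9, 12} = 0 + H

6 + H = {0, 3, 6, 9, 12}


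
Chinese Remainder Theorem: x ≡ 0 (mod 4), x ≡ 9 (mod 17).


m₁ = 4, m₂ = 17, gcd = 1, so CRT applies. M = m₁·m₂ = 68
Let M₁ = M/m₁ = 17, M₂ = M/m₂ = 4
Find y₁ ≡ M₁⁻¹ (mod m₁): 17⁻¹ ≡ 1 (mod 4)
Find y₂ ≡ M₂⁻¹ (mod m₂): 4⁻¹ ≡ 13 (mod 17)
x = a₁·M₁·y₁ + a₂·M₂·y₂ = 0·17·1 + 9·4·13 = 468
Reduce mod 68: x ≡ 60
Check: 60 mod 4 = 0 ✓, 60 mod 17 = 9 ✓

x ≡ 60 (mod 68)


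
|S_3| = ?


|S_n| = n! (number of permutations of n symbols)
|S_3| = 3! = 6

|S_3| = 6


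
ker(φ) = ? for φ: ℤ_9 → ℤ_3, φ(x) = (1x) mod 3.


Kernel = preimage of identity
ker(φ) = {x ∈ ℤ_9 : 1x ≡ 0 (mod 3)}. Since 3 | 9, φ is well-defined. The kernel is the cyclic subgroup ⟨3⟩ of ℤ_9 (order 3), i.e. {0, 3, 6}

ker(φ) = {0, 3, 6}


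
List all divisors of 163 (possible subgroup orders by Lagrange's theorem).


Lagrange's theorem: |H| divides |G|
|G| = 163
Divisors of 163: 1, 163

Possible subgroup orders: {1, 163}


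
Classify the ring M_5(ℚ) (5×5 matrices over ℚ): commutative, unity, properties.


Matrix multiplication is non-commutative for n ≥ 2; the identity matrix I is the unity; singular matrices give zero divisors, so not an integral domain
Commutative: No
Integral domain: No
Has unity: Yes

M_5(ℚ) (5×5 matrices over ℚ): Commutative=No, Unity=Yes


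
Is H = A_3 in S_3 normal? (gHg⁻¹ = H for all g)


H = A_3 in S_3
A_3 has index 2 in S_3, and every subgroup of index 2 is normal

Yes, normal subgroup


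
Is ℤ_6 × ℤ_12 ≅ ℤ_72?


Comparing ℤ_6 × ℤ_12 and ℤ_72:
gcd(6,12) = 6 ≠ 1. Max element order in ℤ_6×ℤ_12 is lcm(6,12) = 12 < 72, so it has no element of order 72

No, ℤ_6 × ℤ_12 ≇ ℤ_72


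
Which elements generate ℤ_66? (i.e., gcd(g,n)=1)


g generates ℤ_n iff gcd(g,n) = 1
Prime factors of 66: 2, 3, 11
Generators are g ∈ {1,...,65} not divisible by any of these primes.
Generators: {1, 5, 7, 13, 17, 19, 23, 25, 29, 31, 35, 37, 41, 43, 47, 49, 53, 59, 61, 65}
Number of generators = φ(66) = 20

Generators of ℤ_66 = {1, 5, 7, 13, 17, 19, 23, 25, 29, 31, 35, 37, 41, 43, 47, 49, 53, 59, 61, 65}


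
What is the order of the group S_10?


|S_n| = n! (number of permutations of n symbols)
|S_10| = 10! = 3628800

|S_10| = 3628800


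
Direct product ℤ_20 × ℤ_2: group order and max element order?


|ℤ_20 × ℤ_2| = 20 × 2 = 40
Max element order = lcm(20,2) = 20
Cyclic? No (gcd=2)

|ℤ_20×ℤ_2| = 40, max element order = 20


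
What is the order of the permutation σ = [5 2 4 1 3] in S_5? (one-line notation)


Cycle decomposition: (1 5 3 4)
Cycle lengths: 4
Order = lcm(4) = 4

ord(σ) = 4


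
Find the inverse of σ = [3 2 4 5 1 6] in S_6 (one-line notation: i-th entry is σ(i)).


To find σ⁻¹, swap domain and range:
σ(1) = 3 → σ⁻¹(3) = 1
σ(2) = 2 → σ⁻¹(2) = 2
σ(3) = 4 → σ⁻¹(4) = 3
σ(4) = 5 → σ⁻¹(5) = 4
σ(5) = 1 → σ⁻¹(1) = 5
σ(6) = 6 → σ⁻¹(6) = 6

σ⁻¹ = [5 2 1 3 4 6]


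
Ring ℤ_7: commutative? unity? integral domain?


ℤ_7 is a commutative ring with unity 1; 7 is prime, so ℤ_7 is a field (hence an integral domain)
Commutative: Yes
Integral domain: Yes
Has unity: Yes

ℤ_7: Commutative=Yes, Unity=Yes


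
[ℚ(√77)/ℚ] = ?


√77 has minimal polynomial x² - 77 (irreducible over ℚ since 77 is squarefree)

[ℚ(√77)/ℚ] = 2


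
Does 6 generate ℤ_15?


g generates ℤ_n iff gcd(g, n) = 1
gcd(6, 15) = 3
Since gcd = 3 ≠ 1, ⟨6⟩ has order 5 < 15, so 6 is not a generator.

No, 6 does not generate ℤ_15


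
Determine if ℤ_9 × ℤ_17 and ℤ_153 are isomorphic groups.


Comparing ℤ_9 × ℤ_17 and ℤ_153:
gcd(9,17) = 1, so ℤ_9 × ℤ_17 ≅ ℤ_153 (CRT)

Yes, ℤ_9 × ℤ_17 ≅ ℤ_153


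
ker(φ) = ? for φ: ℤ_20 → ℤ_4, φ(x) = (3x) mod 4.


Kernel = preimage of identity
ker(φ) = {x ∈ ℤ_20 : 3x ≡ 0 (mod 4)}. Since 4 | 20, φ is well-defined. The kernel is the cyclic subgroup ⟨4⟩ of ℤ_20 (order 5), i.e. {0, 4, 8, 12, 16}

ker(φ) = {0, 4, 8, 12, 16}


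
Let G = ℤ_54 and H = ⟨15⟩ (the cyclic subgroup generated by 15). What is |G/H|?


|⟨15⟩| = n / gcd(15, 54) = 54 / 3 = 18
H is normal (ℤ_54 is abelian).
|G/H| = |G| / |H| = 54 / 18 = 3

|G/H| = 3


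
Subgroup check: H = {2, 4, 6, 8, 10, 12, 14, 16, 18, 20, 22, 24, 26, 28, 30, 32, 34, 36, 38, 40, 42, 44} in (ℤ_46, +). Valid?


Subgroup test for H = {2, 4, 6, 8, 10, 12, 14, 16, 18, 20, 22, 24, 26, 28, 30, 32, 34, 36, 38, 40, 42, 44} in (ℤ_46, +):
(1) 0 ∈ H? No
(2) Closure: for all a,b ∈ H, (a+b) mod 46 ∈ H? No  [counterexample: 2 + 44 = 0 ∉ H]
(3) Inverses: for all a ∈ H, -a mod 46 ∈ H? Yes

No, H is not a subgroup of ℤ_46


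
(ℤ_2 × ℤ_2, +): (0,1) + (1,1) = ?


Operation: componentwise addition mod (2, 2)
(0,1) + (1,1) = ((a₁+b₁) mod 2, (a₂+b₂) mod 2) with a = (0,1), b = (1,1)

(0,1) + (1,1) = (1,0)


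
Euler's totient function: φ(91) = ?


Factor n: 91 = 7 × 13
φ(n) = n · ∏(1 - 1/p) over distinct primes p | n
φ(91) = 91 · (1 - 1/7) · (1 - 1/13) = 72

φ(91) = 72


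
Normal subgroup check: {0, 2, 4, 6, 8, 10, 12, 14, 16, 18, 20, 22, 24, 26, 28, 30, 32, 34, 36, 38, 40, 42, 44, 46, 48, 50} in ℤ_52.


H = {0, 2, 4, 6, 8, 10, 12, 14, 16, 18, 20, 22, 24, 26, 28, 30, 32, 34, 36, 38, 40, 42, 44, 46, 48, 50} in ℤ_52
ℤ_52 is abelian; every subgroup of an abelian group is normal

Yes, normal subgroup


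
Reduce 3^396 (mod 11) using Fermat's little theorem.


Fermat's little theorem: if p is prime and gcd(a,p)=1, then a^(p-1) ≡ 1 (mod p)
p = 11 is prime, gcd(3,11) = 1
Reduce exponent: 396 mod 10 = 6
So 3^396 ≡ 3^6 (mod 11)
3^6 mod 11 = 3

3^396 ≡ 3 (mod 11)


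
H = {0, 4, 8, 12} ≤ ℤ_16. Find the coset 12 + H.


12 + H = {12 + h (mod 16) : h ∈ H}
12+0=12, 12+4=0, 12+8=4, 12+12=8
12 + H = {0, 4, 8, 12} = 0 + H

12 + H = {0, 4, 8, 12}


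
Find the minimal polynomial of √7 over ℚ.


√7 satisfies x² - 7 = 0, irreducible over ℚ since 7 is squarefree

Minimal polynomial: x² - 7


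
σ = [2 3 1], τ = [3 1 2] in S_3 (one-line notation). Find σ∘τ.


σ∘τ: apply τ first, then σ
1 →τ 3 →σ 1
2 →τ 1 →σ 2
3 →τ 2 →σ 3

σ∘τ = [1 2 3]


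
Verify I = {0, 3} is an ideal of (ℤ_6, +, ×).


Check ideal conditions for I = {0, 3} in ℤ_6:
(1) I is an additive subgroup? Yes
(2) For r ∈ ℤ_6 and a ∈ I: r·a ∈ I? Yes

Yes, I is an ideal of ℤ_6


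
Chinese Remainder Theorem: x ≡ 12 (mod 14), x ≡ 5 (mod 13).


m₁ = 14, m₂ = 13, gcd = 1, so CRT applies. M = m₁·m₂ = 182
Let M₁ = M/m₁ = 13, M₂ = M/m₂ = 14
Find y₁ ≡ M₁⁻¹ (mod m₁): 13⁻¹ ≡ 13 (mod 14)
Find y₂ ≡ M₂⁻¹ (mod m₂): 14⁻¹ ≡ 1 (mod 13)
x = a₁·M₁·y₁ + a₂·M₂·y₂ = 12·13·13 + 5·14·1 = 2098
Reduce mod 182: x ≡ 96
Check: 96 mod 14 = 12 ✓, 96 mod 13 = 5 ✓

x ≡ 96 (mod 182)


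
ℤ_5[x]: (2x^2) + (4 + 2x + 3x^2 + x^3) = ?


Add coefficients mod 5:
x^0: 0 + 4 = 4 (mod 5)
x^1: 0 + 2 = 2 (mod 5)
x^2: 2 + 3 = 0 (mod 5)
x^3: 0 + 1 = 1 (mod 5)
Result: 4 + 2x + x^3

f + g = 4 + 2x + x^3


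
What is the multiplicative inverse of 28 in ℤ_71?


Use the extended Euclidean algorithm to write 1 = 28·s + 71·t; then s mod 71 is the inverse.
Euclidean algorithm:
  28 = 0·71 + 28
  71 = 2·28 + 15
  28 = 1·15 + 13
  15 = 1·13 + 2
  13 = 6·2 + 1
  2 = 2·1 + 0
gcd(28,71) = 1
Back-substitution gives: 28·(33) + 71·(-13) = 1
So 28⁻¹ ≡ 33 ≡ 33 (mod 71)
Check: 28 × 33 = 924 ≡ 1 (mod 71) ✓

28⁻¹ ≡ 33 (mod 71)


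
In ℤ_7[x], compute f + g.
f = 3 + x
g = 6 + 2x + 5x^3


Add coefficients mod 7:
x^0: 3 + 6 = 2 (mod 7)
x^1: 1 + 2 = 3 (mod 7)
x^2: 0 + 0 = 0 (mod 7)
x^3: 0 + 5 = 5 (mod 7)
Result: 2 + 3x + 5x^3

f + g = 2 + 3x + 5x^3


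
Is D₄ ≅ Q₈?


Comparing D₄ and Q₈:
D₄ has 5 elements of order 2; Q₈ has only 1

No, D₄ ≇ Q₈


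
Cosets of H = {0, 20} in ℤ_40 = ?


H = {0, 20}, |H| = 2
Number of cosets = |G|/|H| = 40/2 = 20
0 + H = {0, 20}
1 + H = {1, 21}
2 + H = {2, 22}
3 + H = {3, 23}
4 + H = {4, 24}
5 + H = {5, 25}
6 + H = {6, 26}
7 + H = {7, 27}
8 + H = {8, 28}
9 + H = {9, 29}
10 + H = {10, 30}
11 + H = {11, 31}
12 + H = {12, 32}
13 + H = {13, 33}
14 + H = {14, 34}
15 + H = {15, 35}
16 + H = {16, 36}
17 + H = {17, 37}
18 + H = {18, 38}
19 + H = {19, 39}

Cosets: 0+H={0,20}; 1+H={1,21}; 2+H={2,22}; 3+H={3,23}; 4+H={4,24}; 5+H={5,25}; 6+H={6,26}; 7+H={7,27}; 8+H={8,28}; 9+H={9,29}; 10+H={10,30}; 11+H={11,31}; 12+H={12,32}; 13+H={13,33}; 14+H={14,34}; 15+H={15,35}; 16+H={16,36}; 17+H={17,37}; 18+H={18,38}; 19+H={19,39}


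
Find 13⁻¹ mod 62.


Use the extended Euclidean algorithm to write 1 = 13·s + 62·t; then s mod 62 is the inverse.
Euclidean algorithm:
  13 = 0·62 + 13
  62 = 4·13 + 10
  13 = 1·10 + 3
  10 = 3·3 + 1
  3 = 3·1 + 0
gcd(13,62) = 1
Back-substitution gives: 13·(-19) + 62·(4) = 1
So 13⁻¹ ≡ -19 ≡ 43 (mod 62)
Check: 13 × 43 = 559 ≡ 1 (mod 62) ✓

13⁻¹ ≡ 43 (mod 62)


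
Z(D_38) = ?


Z(G) = {g ∈ G | gx = xg for all x ∈ G}
For even n, Z(D_n) = {e, r^(n/2)}: the 180° rotation r^19 commutes with every reflection and rotation

Z(D_38) = {e, r^19}


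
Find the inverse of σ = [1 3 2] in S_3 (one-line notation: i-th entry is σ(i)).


To find σ⁻¹, swap domain and range:
σ(1) = 1 → σ⁻¹(1) = 1
σ(2) = 3 → σ⁻¹(3) = 2
σ(3) = 2 → σ⁻¹(2) = 3

σ⁻¹ = [1 3 2]


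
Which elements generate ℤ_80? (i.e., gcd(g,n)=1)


g generates ℤ_n iff gcd(g,n) = 1
Prime factors of 80: 2, 5
Generators are g ∈ {1,...,79} not divisible by any of these primes.
Generators: {1, 3, 7, 9, 11, 13, 17, 19, 21, 23, 27, 29, 31, 33, 37, 39, 41, 43, 47, 49, 51, 53, 57, 59, 61, 63, 67, 69, 71, 73, 77, 79}
Number of generators = φ(80) = 32

Generators of ℤ_80 = {1, 3, 7, 9, 11, 13, 17, 19, 21, 23, 27, 29, 31, 33, 37, 39, 41, 43, 47, 49, 51, 53, 57, 59, 61, 63, 67, 69, 71, 73, 77, 79}


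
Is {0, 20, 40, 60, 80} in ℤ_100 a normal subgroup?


H = {0, 20, 40, 60, 80} in ℤ_100
ℤ_100 is abelian; every subgroup of an abelian group is normal

Yes, normal subgroup


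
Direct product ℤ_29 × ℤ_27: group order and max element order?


|ℤ_29 × ℤ_27| = 29 × 27 = 783
Max element order = lcm(29,27) = 783
Cyclic? Yes (gcd=1)

|ℤ_29×ℤ_27| = 783, max element order = 783


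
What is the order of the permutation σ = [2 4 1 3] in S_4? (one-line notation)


Cycle decomposition: (1 2 4 3)
Cycle lengths: 4
Order = lcm(4) = 4

ord(σ) = 4


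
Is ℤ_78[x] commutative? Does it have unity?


ℤ_78 has zero divisors (2·39 ≡ 0), and these lift to constant zero divisors in ℤ_78[x]; so not an integral domain
Commutative: Yes
Integral domain: No
Has unity: Yes

ℤ_78[x]: Commutative=Yes, Unity=Yes


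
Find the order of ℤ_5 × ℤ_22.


|A × B| = |A| · |B|
|ℤ_5 × ℤ_22| = 5 × 22 = 110

|ℤ_5 × ℤ_22| = 110


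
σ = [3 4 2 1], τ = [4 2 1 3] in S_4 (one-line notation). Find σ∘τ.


σ∘τ: apply τ first, then σ
1 →τ 4 →σ 1
2 →τ 2 →σ 4
3 →τ 1 →σ 3
4 →τ 3 →σ 2

σ∘τ = [1 4 3 2]


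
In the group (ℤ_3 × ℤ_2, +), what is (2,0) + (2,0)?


Operation: componentwise addition mod (3, 2)
(2,0) + (2,0) = ((a₁+b₁) mod 3, (a₂+b₂) mod 2) with a = (2,0), b = (2,0)

(2,0) + (2,0) = (1,0)


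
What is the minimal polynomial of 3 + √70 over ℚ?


Let α = 3 + √70. Then α - 3 = √70, so (α - 3)² = 70, giving α² - 6α - 61 = 0. Degree 2 and α ∉ ℚ, so this is the minimal polynomial.

Minimal polynomial: x² - 6x - 61


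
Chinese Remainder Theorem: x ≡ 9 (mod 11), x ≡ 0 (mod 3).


m₁ = 11, m₂ = 3, gcd = 1, so CRT applies. M = m₁·m₂ = 33
Let M₁ = M/m₁ = 3, M₂ = M/m₂ = 11
Find y₁ ≡ M₁⁻¹ (mod m₁): 3⁻¹ ≡ 4 (mod 11)
Find y₂ ≡ M₂⁻¹ (mod m₂): 11⁻¹ ≡ 2 (mod 3)
x = a₁·M₁·y₁ + a₂·M₂·y₂ = 9·3·4 + 0·11·2 = 108
Reduce mod 33: x ≡ 9
Check: 9 mod 11 = 9 ✓, 9 mod 3 = 0 ✓

x ≡ 9 (mod 33)


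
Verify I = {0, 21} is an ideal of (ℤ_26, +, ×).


Check ideal conditions for I = {0, 21} in ℤ_26:
(1) I is an additive subgroup? No
(2) For r ∈ ℤ_26 and a ∈ I: r·a ∈ I? No  [counterexample: r=2, a=21, r·a mod 26 = 16 ∉ I]

No, I is not an ideal of ℤ_26


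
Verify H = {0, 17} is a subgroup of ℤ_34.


Subgroup test for H = {0, 17} in (ℤ_34, +):
(1) 0 ∈ H? Yes
(2) Closure: for all a,b ∈ H, (a+b) mod 34 ∈ H? Yes
(3) Inverses: for all a ∈ H, -a mod 34 ∈ H? Yes

Yes, H is a subgroup of ℤ_34


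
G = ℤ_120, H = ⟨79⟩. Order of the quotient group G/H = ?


|⟨79⟩| = n / gcd(79, 120) = 120 / 1 = 120
H is normal (ℤ_120 is abelian).
|G/H| = |G| / |H| = 120 / 120 = 1

|G/H| = 1


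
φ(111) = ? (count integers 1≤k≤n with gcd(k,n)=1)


Factor n: 111 = 3 × 37
φ(n) = n · ∏(1 - 1/p) over distinct primes p | n
φ(111) = 111 · (1 - 1/3) · (1 - 1/37) = 72

φ(111) = 72


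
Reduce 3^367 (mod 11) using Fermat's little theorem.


Fermat's little theorem: if p is prime and gcd(a,p)=1, then a^(p-1) ≡ 1 (mod p)
p = 11 is prime, gcd(3,11) = 1
Reduce exponent: 367 mod 10 = 7
So 3^367 ≡ 3^7 (mod 11)
3^7 mod 11 = 9

3^367 ≡ 9 (mod 11)


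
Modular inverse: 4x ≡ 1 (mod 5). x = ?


Use the extended Euclidean algorithm to write 1 = 4·s + 5·t; then s mod 5 is the inverse.
Euclidean algorithm:
  4 = 0·5 + 4
  5 = 1·4 + 1
  4 = 4·1 + 0
gcd(4,5) = 1
Back-substitution gives: 4·(-1) + 5·(1) = 1
So 4⁻¹ ≡ -1 ≡ 4 (mod 5)
Check: 4 × 4 = 16 ≡ 1 (mod 5) ✓

4⁻¹ ≡ 4 (mod 5)


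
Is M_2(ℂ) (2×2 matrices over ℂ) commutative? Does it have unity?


Matrix multiplication is non-commutative for n ≥ 2; the identity matrix I is the unity; singular matrices give zero divisors, so not an integral domain
Commutative: No
Integral domain: No
Has unity: Yes

M_2(ℂ) (2×2 matrices over ℂ): Commutative=No, Unity=Yes


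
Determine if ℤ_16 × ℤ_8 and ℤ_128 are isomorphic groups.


Comparing ℤ_16 × ℤ_8 and ℤ_128:
gcd(16,8) = 8 ≠ 1. Max element order in ℤ_16×ℤ_8 is lcm(16,8) = 16 < 128, so it has no element of order 128

No, ℤ_16 × ℤ_8 ≇ ℤ_128


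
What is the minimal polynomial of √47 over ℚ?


√47 satisfies x² - 47 = 0, irreducible over ℚ since 47 is squarefree

Minimal polynomial: x² - 47


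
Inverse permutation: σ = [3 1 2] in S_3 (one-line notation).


To find σ⁻¹, swap domain and range:
σ(1) = 3 → σ⁻¹(3) = 1
σ(2) = 1 → σ⁻¹(1) = 2
σ(3) = 2 → σ⁻¹(2) = 3

σ⁻¹ = [2 3 1]


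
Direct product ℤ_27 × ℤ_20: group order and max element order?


|ℤ_27 × ℤ_20| = 27 × 20 = 540
Max element order = lcm(27,20) = 540
Cyclic? Yes (gcd=1)

|ℤ_27×ℤ_20| = 540, max element order = 540


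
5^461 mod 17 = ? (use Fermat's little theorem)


Fermat's little theorem: if p is prime and gcd(a,p)=1, then a^(p-1) ≡ 1 (mod p)
p = 17 is prime, gcd(5,17) = 1
Reduce exponent: 461 mod 16 = 13
So 5^461 ≡ 5^13 (mod 17)
5^13 mod 17 = 3

5^461 ≡ 3 (mod 17)


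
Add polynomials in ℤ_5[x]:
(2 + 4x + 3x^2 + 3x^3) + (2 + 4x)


Add coefficients mod 5:
x^0: 2 + 2 = 4 (mod 5)
x^1: 4 + 4 = 3 (mod 5)
x^2: 3 + 0 = 3 (mod 5)
x^3: 3 + 0 = 3 (mod 5)
Result: 4 + 3x + 3x^2 + 3x^3

f + g = 4 + 3x + 3x^2 + 3x^3


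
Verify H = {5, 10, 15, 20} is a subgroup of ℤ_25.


Subgroup test for H = {5, 10, 15, 20} in (ℤ_25, +):
(1) 0 ∈ H? No
(2) Closure: for all a,b ∈ H, (a+b) mod 25 ∈ H? No  [counterexample: 5 + 20 = 0 ∉ H]
(3) Inverses: for all a ∈ H, -a mod 25 ∈ H? Yes

No, H is not a subgroup of ℤ_25


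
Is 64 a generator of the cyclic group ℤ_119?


g generates ℤ_n iff gcd(g, n) = 1
gcd(64, 119) = 1
Since gcd = 1, 64 is a generator.

Yes, 64 generates ℤ_119


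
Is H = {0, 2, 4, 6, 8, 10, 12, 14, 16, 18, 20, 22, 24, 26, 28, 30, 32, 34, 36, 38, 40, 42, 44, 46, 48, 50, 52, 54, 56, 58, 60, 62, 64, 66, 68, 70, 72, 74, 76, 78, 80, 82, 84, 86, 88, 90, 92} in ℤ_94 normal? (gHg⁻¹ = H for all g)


H = {0, 2, 4, 6, 8, 10, 12, 14, 16, 18, 20, 22, 24, 26, 28, 30, 32, 34, 36, 38, 40, 42, 44, 46, 48, 50, 52, 54, 56, 58, 60, 62, 64, 66, 68, 70, 72, 74, 76, 78, 80, 82, 84, 86, 88, 90, 92} in ℤ_94
ℤ_94 is abelian; every subgroup of an abelian group is normal

Yes, normal subgroup


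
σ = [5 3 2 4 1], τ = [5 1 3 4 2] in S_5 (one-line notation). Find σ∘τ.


σ∘τ: apply τ first, then σ
1 →τ 5 →σ 1
2 →τ 1 →σ 5
3 →τ 3 →σ 2
4 →τ 4 →σ 4
5 →τ 2 →σ 3

σ∘τ = [1 5 2 4 3]


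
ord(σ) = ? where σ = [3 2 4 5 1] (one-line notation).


Cycle decomposition: (1 3 4 5)
Cycle lengths: 4
Order = lcm(4) = 4

ord(σ) = 4


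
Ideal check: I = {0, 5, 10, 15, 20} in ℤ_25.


Check ideal conditions for I = {0, 5, 10, 15, 20} in ℤ_25:
(1) I is an additive subgroup? Yes
(2) For r ∈ ℤ_25 and a ∈ I: r·a ∈ I? Yes

Yes, I is an ideal of ℤ_25


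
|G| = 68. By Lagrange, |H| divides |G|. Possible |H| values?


Lagrange's theorem: |H| divides |G|
|G| = 68
Divisors of 68: 1, 2, 4, 17, 34, 68

Possible subgroup orders: {1, 2, 4, 17, 34, 68}


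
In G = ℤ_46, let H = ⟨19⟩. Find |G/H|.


|⟨19⟩| = n / gcd(19, 46) = 46 / 1 = 46
H is normal (ℤ_46 is abelian).
|G/H| = |G| / |H| = 46 / 46 = 1

|G/H| = 1


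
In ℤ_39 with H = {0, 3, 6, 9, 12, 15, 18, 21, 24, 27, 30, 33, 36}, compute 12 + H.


12 + H = {12 + h (mod 39) : h ∈ H}
12+0=12, 12+3=15, 12+6=18, 12+9=21, 12+12=24, 12+15=27, 12+18=30, 12+21=33, 12+24=36, 12+27=0, 12+30=3, 12+33=6, 12+36=9
12 + H = {0, 3, 6, 9, 12, 15, 18, 21, 24, 27, 30, 33, 36} = 0 + H

12 + H = {0, 3, 6, 9, 12, 15, 18, 21, 24, 27, 30, 33, 36}


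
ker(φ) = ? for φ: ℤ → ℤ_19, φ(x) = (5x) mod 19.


Kernel = preimage of identity
ker(φ) = {x ∈ ℤ : 5x ≡ 0 (mod 19)}. gcd(5,19) = 1, so 5x ≡ 0 (mod 19) ⟺ x ≡ 0 (mod 19/1 = 19). Hence ker(φ) = 19ℤ

ker(φ) = 19ℤ


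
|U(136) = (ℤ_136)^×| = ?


U(n) is the group of units mod n; |U(n)| = φ(n)
|U(136)| = φ(136) = 64

|U(136) = (ℤ_136)^×| = 64


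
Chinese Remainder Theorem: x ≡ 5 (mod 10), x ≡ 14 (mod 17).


m₁ = 10, m₂ = 17, gcd = 1, so CRT applies. M = m₁·m₂ = 170
Let M₁ = M/m₁ = 17, M₂ = M/m₂ = 10
Find y₁ ≡ M₁⁻¹ (mod m₁): 17⁻¹ ≡ 3 (mod 10)
Find y₂ ≡ M₂⁻¹ (mod m₂): 10⁻¹ ≡ 12 (mod 17)
x = a₁·M₁·y₁ + a₂·M₂·y₂ = 5·17·3 + 14·10·12 = 1935
Reduce mod 170: x ≡ 65
Check: 65 mod 10 = 5 ✓, 65 mod 17 = 14 ✓

x ≡ 65 (mod 170)


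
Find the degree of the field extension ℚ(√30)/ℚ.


√30 has minimal polynomial x² - 30 (irreducible over ℚ since 30 is squarefree)

[ℚ(√30)/ℚ] = 2


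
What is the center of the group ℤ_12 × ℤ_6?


Z(G) = {g ∈ G | gx = xg for all x ∈ G}
Direct product of abelian groups is abelian, so Z(G) = G

Z(ℤ_12 × ℤ_6) = ℤ_12 × ℤ_6


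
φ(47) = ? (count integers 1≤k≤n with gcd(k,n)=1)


Factor n: 47 = 47
φ(n) = n · ∏(1 - 1/p) over distinct primes p | n
φ(47) = 47 · (1 - 1/47) = 46

φ(47) = 46


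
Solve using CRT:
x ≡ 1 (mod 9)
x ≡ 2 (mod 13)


m₁ = 9, m₂ = 13, gcd = 1, so CRT applies. M = m₁·m₂ = 117
Let M₁ = M/m₁ = 13, M₂ = M/m₂ = 9
Find y₁ ≡ M₁⁻¹ (mod m₁): 13⁻¹ ≡ 7 (mod 9)
Find y₂ ≡ M₂⁻¹ (mod m₂): 9⁻¹ ≡ 3 (mod 13)
x = a₁·M₁·y₁ + a₂·M₂·y₂ = 1·13·7 + 2·9·3 = 145
Reduce mod 117: x ≡ 28
Check: 28 mod 9 = 1 ✓, 28 mod 13 = 2 ✓

x ≡ 28 (mod 117)


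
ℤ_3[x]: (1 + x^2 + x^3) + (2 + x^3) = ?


Add coefficients mod 3:
x^0: 1 + 2 = 0 (mod 3)
x^1: 0 + 0 = 0 (mod 3)
x^2: 1 + 0 = 1 (mod 3)
x^3: 1 + 1 = 2 (mod 3)
Result: x^2 + 2x^3

f + g = x^2 + 2x^3


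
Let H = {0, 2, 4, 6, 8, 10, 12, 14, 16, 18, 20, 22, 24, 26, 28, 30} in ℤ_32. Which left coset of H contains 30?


30 + H = {30 + h (mod 32) : h ∈ H}
30+0=30, 30+2=0, 30+4=2, 30+6=4, 30+8=6, 30+10=8, 30+12=10, 30+14=12, 30+16=14, 30+18=16, 30+20=18, 30+22=20, 30+24=22, 30+26=24, 30+28=26, 30+30=28
30 + H = {0, 2, 4, 6, 8, 10, 12, 14, 16, 18, 20, 22, 24, 26, 28, 30} = 0 + H

30 + H = {0, 2, 4, 6, 8, 10, 12, 14, 16, 18, 20, 22, 24, 26, 28, 30}


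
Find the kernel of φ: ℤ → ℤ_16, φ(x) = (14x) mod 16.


Kernel = preimage of identity
ker(φ) = {x ∈ ℤ : 14x ≡ 0 (mod 16)}. gcd(14,16) = 2, so 14x ≡ 0 (mod 16) ⟺ x ≡ 0 (mod 16/2 = 8). Hence ker(φ) = 8ℤ

ker(φ) = 8ℤ


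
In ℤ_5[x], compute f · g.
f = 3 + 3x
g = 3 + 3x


Expand and collect like terms; reduce coefficients mod 5:
x^0: 3·3 = 9 ≡ 4 (mod 5)
x^1: 3·3 + 3·3 = 18 ≡ 3 (mod 5)
x^2: 3·3 = 9 ≡ 4 (mod 5)
Result: 4 + 3x + 4x^2

f · g = 4 + 3x + 4x^2


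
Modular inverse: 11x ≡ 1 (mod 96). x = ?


Use the extended Euclidean algorithm to write 1 = 11·s + 96·t; then s mod 96 is the inverse.
Euclidean algorithm:
  11 = 0·96 + 11
  96 = 8·11 + 8
  11 = 1·8 + 3
  8 = 2·3 + 2
  3 = 1·2 + 1
  2 = 2·1 + 0
gcd(11,96) = 1
Back-substitution gives: 11·(35) + 96·(-4) = 1
So 11⁻¹ ≡ 35 ≡ 35 (mod 96)
Check: 11 × 35 = 385 ≡ 1 (mod 96) ✓

11⁻¹ ≡ 35 (mod 96)


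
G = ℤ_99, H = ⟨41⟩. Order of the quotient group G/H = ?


|⟨41⟩| = n / gcd(41, 99) = 99 / 1 = 99
H is normal (ℤ_99 is abelian).
|G/H| = |G| / |H| = 99 / 99 = 1

|G/H| = 1


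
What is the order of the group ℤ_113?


ℤ_n has n elements.

|ℤ_113| = 113


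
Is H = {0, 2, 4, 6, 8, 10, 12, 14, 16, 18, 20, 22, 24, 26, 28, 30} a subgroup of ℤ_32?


Subgroup test for H = {0, 2, 4, 6, 8, 10, 12, 14, 16, 18, 20, 22, 24, 26, 28, 30} in (ℤ_32, +):
(1) 0 ∈ H? Yes
(2) Closure: for all a,b ∈ H, (a+b) mod 32 ∈ H? Yes
(3) Inverses: for all a ∈ H, -a mod 32 ∈ H? Yes

Yes, H is a subgroup of ℤ_32


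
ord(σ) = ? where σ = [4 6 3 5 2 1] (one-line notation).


Cycle decomposition: (1 4 5 2 6)
Cycle lengths: 5
Order = lcm(5) = 5

ord(σ) = 5


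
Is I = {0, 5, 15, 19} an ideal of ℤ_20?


Check ideal conditions for I = {0, 5, 15, 19} in ℤ_20:
(1) I is an additive subgroup? No
(2) For r ∈ ℤ_20 and a ∈ I: r·a ∈ I? No  [counterexample: r=2, a=5, r·a mod 20 = 10 ∉ I]

No, I is not an ideal of ℤ_20


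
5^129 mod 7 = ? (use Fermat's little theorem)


Fermat's little theorem: if p is prime and gcd(a,p)=1, then a^(p-1) ≡ 1 (mod p)
p = 7 is prime, gcd(5,7) = 1
Reduce exponent: 129 mod 6 = 3
So 5^129 ≡ 5^3 (mod 7)
5^3 mod 7 = 6

5^129 ≡ 6 (mod 7)


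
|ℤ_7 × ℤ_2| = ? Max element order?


|ℤ_7 × ℤ_2| = 7 × 2 = 14
Max element order = lcm(7,2) = 14
Cyclic? Yes (gcd=1)

|ℤ_7×ℤ_2| = 14, max element order = 14


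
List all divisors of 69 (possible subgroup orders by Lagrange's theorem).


Lagrange's theorem: |H| divides |G|
|G| = 69
Divisors of 69: 1, 3, 23, 69

Possible subgroup orders: {1, 3, 23, 69}


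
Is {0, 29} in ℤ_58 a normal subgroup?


H = {0, 29} in ℤ_58
ℤ_58 is abelian; every subgroup of an abelian group is normal

Yes, normal subgroup


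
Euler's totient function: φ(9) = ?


φ(n) = count of k ∈ {1,...,n} with gcd(k,n)=1
Coprimes to 9: {1, 2, 4, 5, 7, 8}
Count: 6

φ(9) = 6


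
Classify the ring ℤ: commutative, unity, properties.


integers form a commutative ring with unity 1; no zero divisors
Commutative: Yes
Integral domain: Yes
Has unity: Yes

ℤ: Commutative=Yes, Unity=Yes


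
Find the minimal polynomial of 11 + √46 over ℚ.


Let α = 11 + √46. Then α - 11 = √46, so (α - 11)² = 46, giving α² - 22α + 75 = 0. Degree 2 and α ∉ ℚ, so this is the minimal polynomial.

Minimal polynomial: x² - 22x + 75


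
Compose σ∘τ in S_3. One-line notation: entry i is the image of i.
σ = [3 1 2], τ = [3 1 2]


σ∘τ: apply τ first, then σ
1 →τ 3 →σ 2
2 →τ 1 →σ 3
3 →τ 2 →σ 1

σ∘τ = [2 3 1]


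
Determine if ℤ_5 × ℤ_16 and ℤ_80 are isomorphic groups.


Comparing ℤ_5 × ℤ_16 and ℤ_80:
gcd(5,16) = 1, so ℤ_5 × ℤ_16 ≅ ℤ_80 (CRT)

Yes, ℤ_5 × ℤ_16 ≅ ℤ_80


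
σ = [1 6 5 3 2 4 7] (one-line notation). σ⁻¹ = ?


To find σ⁻¹, swap domain and range:
σ(1) = 1 → σ⁻¹(1) = 1
σ(2) = 6 → σ⁻¹(6) = 2
σ(3) = 5 → σ⁻¹(5) = 3
σ(4) = 3 → σ⁻¹(3) = 4
σ(5) = 2 → σ⁻¹(2) = 5
σ(6) = 4 → σ⁻¹(4) = 6
σ(7) = 7 → σ⁻¹(7) = 7

σ⁻¹ = [1 5 4 6 3 2 7]


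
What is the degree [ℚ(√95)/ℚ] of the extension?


√95 has minimal polynomial x² - 95 (irreducible over ℚ since 95 is squarefree)

[ℚ(√95)/ℚ] = 2


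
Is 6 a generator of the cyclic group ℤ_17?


g generates ℤ_n iff gcd(g, n) = 1
gcd(6, 17) = 1
Since gcd = 1, 6 is a generator.

Yes, 6 generates ℤ_17


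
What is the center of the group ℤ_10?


Z(G) = {g ∈ G | gx = xg for all x ∈ G}
ℤ_10 is abelian, so Z(G) = G

Z(ℤ_10) = ℤ_10


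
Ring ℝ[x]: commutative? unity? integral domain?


Polynomial ring over ℝ (an integral domain) is a commutative integral domain with unity 1
Commutative: Yes
Integral domain: Yes
Has unity: Yes

ℝ[x]: Commutative=Yes, Unity=Yes


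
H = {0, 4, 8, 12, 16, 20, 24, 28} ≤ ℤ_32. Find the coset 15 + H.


15 + H = {15 + h (mod 32) : h ∈ H}
15+0=15, 15+4=19, 15+8=23, 15+12=27, 15+16=31, 15+20=3, 15+24=7, 15+28=11
15 + H = {3, 7, 11, 15, 19, 23, 27, 31} = 3 + H

15 + H = {3, 7, 11, 15, 19, 23, 27, 31}


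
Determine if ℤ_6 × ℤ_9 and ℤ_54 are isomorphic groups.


Comparing ℤ_6 × ℤ_9 and ℤ_54:
gcd(6,9) = 3 ≠ 1. Max element order in ℤ_6×ℤ_9 is lcm(6,9) = 18 < 54, so it has no element of order 54

No, ℤ_6 × ℤ_9 ≇ ℤ_54


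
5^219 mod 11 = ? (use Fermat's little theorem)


Fermat's little theorem: if p is prime and gcd(a,p)=1, then a^(p-1) ≡ 1 (mod p)
p = 11 is prime, gcd(5,11) = 1
Reduce exponent: 219 mod 10 = 9
So 5^219 ≡ 5^9 (mod 11)
5^9 mod 11 = 9

5^219 ≡ 9 (mod 11)


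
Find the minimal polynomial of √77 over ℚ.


√77 satisfies x² - 77 = 0, irreducible over ℚ since 77 is squarefree

Minimal polynomial: x² - 77


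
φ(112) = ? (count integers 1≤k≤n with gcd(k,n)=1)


Factor n: 112 = 2^4 × 7
φ(n) = n · ∏(1 - 1/p) over distinct primes p | n
φ(112) = 112 · (1 - 1/2) · (1 - 1/7) = 48

φ(112) = 48


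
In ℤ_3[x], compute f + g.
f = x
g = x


Add coefficients mod 3:
x^0: 0 + 0 = 0 (mod 3)
x^1: 1 + 1 = 2 (mod 3)
Result: 2x

f + g = 2x


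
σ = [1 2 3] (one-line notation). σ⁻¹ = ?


To find σ⁻¹, swap domain and range:
σ(1) = 1 → σ⁻¹(1) = 1
σ(2) = 2 → σ⁻¹(2) = 2
σ(3) = 3 → σ⁻¹(3) = 3

σ⁻¹ = [1 2 3]


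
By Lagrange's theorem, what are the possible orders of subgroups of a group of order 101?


Lagrange's theorem: |H| divides |G|
|G| = 101
Divisors of 101: 1, 101

Possible subgroup orders: {1, 101}


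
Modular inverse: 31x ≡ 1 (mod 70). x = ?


Use the extended Euclidean algorithm to write 1 = 31·s + 70·t; then s mod 70 is the inverse.
Euclidean algorithm:
  31 = 0·70 + 31
  70 = 2·31 + 8
  31 = 3·8 + 7
  8 = 1·7 + 1
  7 = 7·1 + 0
gcd(31,70) = 1
Back-substitution gives: 31·(-9) + 70·(4) = 1
So 31⁻¹ ≡ -9 ≡ 61 (mod 70)
Check: 31 × 61 = 1891 ≡ 1 (mod 70) ✓

31⁻¹ ≡ 61 (mod 70)


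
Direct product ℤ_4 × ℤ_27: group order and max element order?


|ℤ_4 × ℤ_27| = 4 × 27 = 108
Max element order = lcm(4,27) = 108
Cyclic? Yes (gcd=1)

|ℤ_4×ℤ_27| = 108, max element order = 108


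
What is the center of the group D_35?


Z(G) = {g ∈ G | gx = xg for all x ∈ G}
For odd n, Z(D_n) = {e}: no nontrivial rotation commutes with all reflections

Z(D_35) = {e}


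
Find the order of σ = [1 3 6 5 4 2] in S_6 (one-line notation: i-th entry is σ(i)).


Cycle decomposition: (2 3 6) (4 5)
Cycle lengths: 3, 2
Order = lcm(3, 2) = 6

ord(σ) = 6


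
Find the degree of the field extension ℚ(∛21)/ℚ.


∛21 has minimal polynomial x³ - 21 (irreducible over ℚ since 21 is not a perfect cube)

[ℚ(∛21)/ℚ] = 3


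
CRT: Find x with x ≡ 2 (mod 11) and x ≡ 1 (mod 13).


m₁ = 11, m₂ = 13, gcd = 1, so CRT applies. M = m₁·m₂ = 143
Let M₁ = M/m₁ = 13, M₂ = M/m₂ = 11
Find y₁ ≡ M₁⁻¹ (mod m₁): 13⁻¹ ≡ 6 (mod 11)
Find y₂ ≡ M₂⁻¹ (mod m₂): 11⁻¹ ≡ 6 (mod 13)
x = a₁·M₁·y₁ + a₂·M₂·y₂ = 2·13·6 + 1·11·6 = 222
Reduce mod 143: x ≡ 79
Check: 79 mod 11 = 2 ✓, 79 mod 13 = 1 ✓

x ≡ 79 (mod 143)


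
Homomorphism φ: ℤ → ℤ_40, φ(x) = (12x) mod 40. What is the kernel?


Kernel = preimage of identity
ker(φ) = {x ∈ ℤ : 12x ≡ 0 (mod 40)}. gcd(12,40) = 4, so 12x ≡ 0 (mod 40) ⟺ x ≡ 0 (mod 40/4 = 10). Hence ker(φ) = 10ℤ

ker(φ) = 10ℤ


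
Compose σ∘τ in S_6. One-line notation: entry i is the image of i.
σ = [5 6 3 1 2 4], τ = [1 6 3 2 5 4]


σ∘τ: apply τ first, then σ
1 →τ 1 →σ 5
2 →τ 6 →σ 4
3 →τ 3 →σ 3
4 →τ 2 →σ 6
5 →τ 5 →σ 2
6 →τ 4 →σ 1

σ∘τ = [5 4 3 6 2 1]


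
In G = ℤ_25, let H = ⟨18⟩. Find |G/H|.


|⟨18⟩| = n / gcd(18, 25) = 25 / 1 = 25
H is normal (ℤ_25 is abelian).
|G/H| = |G| / |H| = 25 / 25 = 1

|G/H| = 1


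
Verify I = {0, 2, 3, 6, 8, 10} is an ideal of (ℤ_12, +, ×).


Check ideal conditions for I = {0, 2, 3, 6, 8, 10} in ℤ_12:
(1) I is an additive subgroup? No
(2) For r ∈ ℤ_12 and a ∈ I: r·a ∈ I? No  [counterexample: r=2, a=2, r·a mod 12 = 4 ∉ I]

No, I is not an ideal of ℤ_12


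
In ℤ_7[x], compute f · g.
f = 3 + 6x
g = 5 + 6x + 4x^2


Expand and collect like terms; reduce coefficients mod 7:
x^0: 3·5 = 15 ≡ 1 (mod 7)
x^1: 3·6 + 6·5 = 48 ≡ 6 (mod 7)
x^2: 3·4 + 6·6 = 48 ≡ 6 (mod 7)
x^3: 6·4 = 24 ≡ 3 (mod 7)
Result: 1 + 6x + 6x^2 + 3x^3

f · g = 1 + 6x + 6x^2 + 3x^3


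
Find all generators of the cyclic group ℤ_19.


g generates ℤ_n iff gcd(g,n) = 1
Prime factors of 19: 19
Generators are g ∈ {1,...,18} not divisible by any of these primes.
Generators: {1, 2, 3, 4, 5, 6, 7, 8, 9, 10, 11, 12, 13, 14, 15, 16, 17, 18}
Number of generators = φ(19) = 18

Generators of ℤ_19 = {1, 2, 3, 4, 5, 6, 7, 8, 9, 10, 11, 12, 13, 14, 15, 16, 17, 18}


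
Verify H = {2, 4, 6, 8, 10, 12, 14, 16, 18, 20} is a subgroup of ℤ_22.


Subgroup test for H = {2, 4, 6, 8, 10, 12, 14, 16, 18, 20} in (ℤ_22, +):
(1) 0 ∈ H? No
(2) Closure: for all a,b ∈ H, (a+b) mod 22 ∈ H? No  [counterexample: 2 + 20 = 0 ∉ H]
(3) Inverses: for all a ∈ H, -a mod 22 ∈ H? Yes

No, H is not a subgroup of ℤ_22


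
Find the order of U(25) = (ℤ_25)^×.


U(n) is the group of units mod n; |U(n)| = φ(n)
|U(25)| = φ(25) = 20

|U(25) = (ℤ_25)^×| = 20


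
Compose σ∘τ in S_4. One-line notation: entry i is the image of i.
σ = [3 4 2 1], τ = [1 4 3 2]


σ∘τ: apply τ first, then σ
1 →τ 1 →σ 3
2 →τ 4 →σ 1
3 →τ 3 →σ 2
4 →τ 2 →σ 4

σ∘τ = [3 1 2 4]


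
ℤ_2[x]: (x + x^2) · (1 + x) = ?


Expand and collect like terms; reduce coefficients mod 2:
x^0: 0·1 = 0 ≡ 0 (mod 2)
x^1: 0·1 + 1·1 = 1 ≡ 1 (mod 2)
x^2: 1·1 + 1·1 = 2 ≡ 0 (mod 2)
x^3: 1·1 = 1 ≡ 1 (mod 2)
Result: x + x^3

f · g = x + x^3


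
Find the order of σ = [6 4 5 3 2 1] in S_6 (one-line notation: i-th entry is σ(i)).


Cycle decomposition: (1 6) (2 4 3 5)
Cycle lengths: 2, 4
Order = lcm(2, 4) = 4

ord(σ) = 4


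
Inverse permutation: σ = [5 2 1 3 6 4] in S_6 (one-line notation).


To find σ⁻¹, swap domain and range:
σ(1) = 5 → σ⁻¹(5) = 1
σ(2) = 2 → σ⁻¹(2) = 2
σ(3) = 1 → σ⁻¹(1) = 3
σ(4) = 3 → σ⁻¹(3) = 4
σ(5) = 6 → σ⁻¹(6) = 5
σ(6) = 4 → σ⁻¹(4) = 6

σ⁻¹ = [3 2 4 6 1 5]


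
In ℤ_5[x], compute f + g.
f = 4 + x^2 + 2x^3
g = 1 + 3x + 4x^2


Add coefficients mod 5:
x^0: 4 + 1 = 0 (mod 5)
x^1: 0 + 3 = 3 (mod 5)
x^2: 1 + 4 = 0 (mod 5)
x^3: 2 + 0 = 2 (mod 5)
Result: 3x + 2x^3

f + g = 3x + 2x^3


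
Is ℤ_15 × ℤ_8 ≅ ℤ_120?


Comparing ℤ_15 × ℤ_8 and ℤ_120:
gcd(15,8) = 1, so ℤ_15 × ℤ_8 ≅ ℤ_120 (CRT)

Yes, ℤ_15 × ℤ_8 ≅ ℤ_120


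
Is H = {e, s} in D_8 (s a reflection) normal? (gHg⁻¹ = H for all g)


H = {e, s} in D_8 (s a reflection)
r·s·r⁻¹ = sr⁻² ≠ s for n ≥ 3, so {e, s} is not closed under conjugation

No, not a normal subgroup


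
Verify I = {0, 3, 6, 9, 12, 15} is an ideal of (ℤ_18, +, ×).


Check ideal conditions for I = {0, 3, 6, 9, 12, 15} in ℤ_18:
(1) I is an additive subgroup? Yes
(2) For r ∈ ℤ_18 and a ∈ I: r·a ∈ I? Yes

Yes, I is an ideal of ℤ_18


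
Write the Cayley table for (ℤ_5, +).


Elements: {0, 1, 2, 3, 4}
Operation: addition mod 5
Entry (a, b) = (a + b) mod 5

Cayley table:
  | 0 | 1 | 2 | 3 | 4
0 | 0 | 1 | 2 | 3 | 4
1 | 1 | 2 | 3 | 4 | 0
2 | 2 | 3 | 4 | 0 | 1
3 | 3 | 4 | 0 | 1 | 2
4 | 4 | 0 | 1 | 2 | 3


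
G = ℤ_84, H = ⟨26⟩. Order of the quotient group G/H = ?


|⟨26⟩| = n / gcd(26, 84) = 84 / 2 = 42
H is normal (ℤ_84 is abelian).
|G/H| = |G| / |H| = 84 / 42 = 2

|G/H| = 2


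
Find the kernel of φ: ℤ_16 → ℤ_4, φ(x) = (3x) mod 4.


Kernel = preimage of identity
ker(φ) = {x ∈ ℤ_16 : 3x ≡ 0 (mod 4)}. Since 4 | 16, φ is well-defined. The kernel is the cyclic subgroup ⟨4⟩ of ℤ_16 (order 4), i.e. {0, 4, 8, 12}

ker(φ) = {0, 4, 8, 12}


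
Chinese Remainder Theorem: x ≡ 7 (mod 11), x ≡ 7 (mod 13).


m₁ = 11, m₂ = 13, gcd = 1, so CRT applies. M = m₁·m₂ = 143
Let M₁ = M/m₁ = 13, M₂ = M/m₂ = 11
Find y₁ ≡ M₁⁻¹ (mod m₁): 13⁻¹ ≡ 6 (mod 11)
Find y₂ ≡ M₂⁻¹ (mod m₂): 11⁻¹ ≡ 6 (mod 13)
x = a₁·M₁·y₁ + a₂·M₂·y₂ = 7·13·6 + 7·11·6 = 1008
Reduce mod 143: x ≡ 7
Check: 7 mod 11 = 7 ✓, 7 mod 13 = 7 ✓

x ≡ 7 (mod 143)


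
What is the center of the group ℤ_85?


Z(G) = {g ∈ G | gx = xg for all x ∈ G}
ℤ_85 is abelian, so Z(G) = G

Z(ℤ_85) = ℤ_85


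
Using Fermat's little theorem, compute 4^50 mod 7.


Fermat's little theorem: if p is prime and gcd(a,p)=1, then a^(p-1) ≡ 1 (mod p)
p = 7 is prime, gcd(4,7) = 1
Reduce exponent: 50 mod 6 = 2
So 4^50 ≡ 4^2 (mod 7)
4^2 mod 7 = 2

4^50 ≡ 2 (mod 7)


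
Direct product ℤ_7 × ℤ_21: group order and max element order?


|ℤ_7 × ℤ_21| = 7 × 21 = 147
Max element order = lcm(7,21) = 21
Cyclic? No (gcd=7)

|ℤ_7×ℤ_21| = 147, max element order = 21


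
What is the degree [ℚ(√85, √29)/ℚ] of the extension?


[ℚ(√85,√29):ℚ] = [ℚ(√85,√29):ℚ(√85)]·[ℚ(√85):ℚ] = 2·2 = 4

[ℚ(√85, √29)/ℚ] = 4


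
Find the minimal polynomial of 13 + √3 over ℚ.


Let α = 13 + √3. Then α - 13 = √3, so (α - 13)² = 3, giving α² - 26α + 166 = 0. Degree 2 and α ∉ ℚ, so this is the minimal polynomial.

Minimal polynomial: x² - 26x + 166


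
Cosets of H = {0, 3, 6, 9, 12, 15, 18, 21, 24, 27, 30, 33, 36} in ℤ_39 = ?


H = {0, 3, 6, 9, 12, 15, 18, 21, 24, 27, 30, 33, 36}, |H| = 13
Number of cosets = |G|/|H| = 39/13 = 3
0 + H = {0, 3, 6, 9, 12, 15, 18, 21, 24, 27, 30, 33, 36}
1 + H = {1, 4, 7, 10, 13, 16, 19, 22, 25, 28, 31, 34, 37}
2 + H = {2, 5, 8, 11, 14, 17, 20, 23, 26, 29, 32, 35, 38}

Cosets: 0+H={0,3,6,9,12,15,18,21,24,27,30,33,36}; 1+H={1,4,7,10,13,16,19,22,25,28,31,34,37}; 2+H={2,5,8,11,14,17,20,23,26,29,32,35,38}


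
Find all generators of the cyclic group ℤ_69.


g generates ℤ_n iff gcd(g,n) = 1
Prime factors of 69: 3, 23
Generators are g ∈ {1,...,68} not divisible by any of these primes.
Generators: {1, 2, 4, 5, 7, 8, 10, 11, 13, 14, 16, 17, 19, 20, 22, 25, 26, 28, 29, 31, 32, 34, 35, 37, 38, 40, 41, 43, 44, 47, 49, 50, 52, 53, 55, 56, 58, 59, 61, 62, 64, 65, 67, 68}
Number of generators = φ(69) = 44

Generators of ℤ_69 = {1, 2, 4, 5, 7, 8, 10, 11, 13, 14, 16, 17, 19, 20, 22, 25, 26, 28, 29, 31, 32, 34, 35, 37, 38, 40, 41, 43, 44, 47, 49, 50, 52, 53, 55, 56, 58, 59, 61, 62, 64, 65, 67, 68}
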